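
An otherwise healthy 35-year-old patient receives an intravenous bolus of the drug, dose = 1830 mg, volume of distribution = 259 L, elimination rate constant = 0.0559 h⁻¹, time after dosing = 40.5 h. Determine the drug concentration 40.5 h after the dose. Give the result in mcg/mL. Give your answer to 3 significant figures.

0.734 mcg/mL

C₀ = Dose / Vd = 1830 / 259 = 7.066 mg/L
C = C₀ · e^(−k·t) = 7.066 × e^(−0.05590 × 40.5)
  = 7.066 × 0.1039 = 0.7342 mg/L
(0.7342 mg/L = 0.7342 mcg/mL)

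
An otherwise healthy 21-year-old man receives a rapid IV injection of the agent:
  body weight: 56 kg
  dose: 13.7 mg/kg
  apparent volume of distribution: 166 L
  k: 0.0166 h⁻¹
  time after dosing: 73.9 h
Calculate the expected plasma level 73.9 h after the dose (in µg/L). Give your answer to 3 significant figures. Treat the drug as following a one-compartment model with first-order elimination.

Total dose = 13.7 × 56 = 767.2 mg
C₀ = Dose / Vd = 767.2 / 166 = 4.622 mg/L
C = C₀ · e^(−k·t) = 4.622 × e^(−0.01660 × 73.9)
  = 4.622 × 0.2932 = 1.355 mg/L
Convert: 1.355 mg/L × 1000 = 1355 µg/L

1360 µg/L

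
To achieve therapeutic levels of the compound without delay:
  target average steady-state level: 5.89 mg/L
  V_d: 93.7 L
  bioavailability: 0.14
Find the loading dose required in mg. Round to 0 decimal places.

LD = Css × Vd / F = 5.89 × 93.7 / 0.14 = 3942 mg

3942 mg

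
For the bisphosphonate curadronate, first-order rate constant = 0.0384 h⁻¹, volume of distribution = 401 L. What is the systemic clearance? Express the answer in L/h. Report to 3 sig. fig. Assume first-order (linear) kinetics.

CL = k × Vd = 0.0384 × 401 = 15.40 L/h

15.4 L/h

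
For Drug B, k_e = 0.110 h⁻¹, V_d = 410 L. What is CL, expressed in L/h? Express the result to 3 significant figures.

45.1 L/h

CL = k × Vd = 0.110 × 410 = 45.10 L/h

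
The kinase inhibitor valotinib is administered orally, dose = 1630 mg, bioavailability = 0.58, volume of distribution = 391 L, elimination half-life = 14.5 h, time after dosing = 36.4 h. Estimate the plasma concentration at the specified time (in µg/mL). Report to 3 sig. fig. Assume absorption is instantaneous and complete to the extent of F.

0.424 µg/mL

Amount reaching circulation = F × Dose = 0.58 × 1630 = 945.4 mg
C₀ = F·Dose / Vd = 945.4 / 391 = 2.418 mg/L
k = ln2 / t½ = 0.693147 / 14.5 = 0.04780 h⁻¹
C = C₀ · e^(−k·t) = 2.418 × e^(−0.04780 × 36.4)
  = 2.418 × 0.1755 = 0.4244 mg/L
(0.4244 mg/L = 0.4244 µg/mL)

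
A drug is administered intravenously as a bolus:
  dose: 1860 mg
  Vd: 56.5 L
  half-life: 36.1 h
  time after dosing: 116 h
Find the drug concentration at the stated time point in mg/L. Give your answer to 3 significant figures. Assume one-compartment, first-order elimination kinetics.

C₀ = Dose / Vd = 1860 / 56.5 = 32.92 mg/L
k = ln2 / t½ = 0.693147 / 36.1 = 0.01920 h⁻¹
C = C₀ · e^(−k·t) = 32.92 × e^(−0.01920 × 116)
  = 32.92 × 0.1078 = 3.549 mg/L

3.55 mg/L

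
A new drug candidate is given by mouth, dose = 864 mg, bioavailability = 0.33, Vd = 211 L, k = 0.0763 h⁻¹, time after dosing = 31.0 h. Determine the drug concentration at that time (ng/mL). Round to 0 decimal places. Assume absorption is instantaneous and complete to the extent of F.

127 ng/mL

Amount reaching circulation = F × Dose = 0.33 × 864.0 = 285.1 mg
C₀ = F·Dose / Vd = 285.1 / 211 = 1.351 mg/L
C = C₀ · e^(−k·t) = 1.351 × e^(−0.07630 × 31.0)
  = 1.351 × 0.09392 = 0.1269 mg/L
Convert: 0.1269 mg/L × 1000 = 126.9 ng/mL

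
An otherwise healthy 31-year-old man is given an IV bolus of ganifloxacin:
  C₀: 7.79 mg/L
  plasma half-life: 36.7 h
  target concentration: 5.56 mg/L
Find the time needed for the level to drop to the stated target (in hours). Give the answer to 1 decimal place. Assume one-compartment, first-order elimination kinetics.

17.9 h

k = ln2 / t½ = 0.693147 / 36.7 = 0.01889 h⁻¹
t = ln(C₀ / C) / k = ln(7.790 / 5.56) / 0.01889
  = ln(1.401) / 0.01889 = 0.3372 / 0.01889 = 17.85 h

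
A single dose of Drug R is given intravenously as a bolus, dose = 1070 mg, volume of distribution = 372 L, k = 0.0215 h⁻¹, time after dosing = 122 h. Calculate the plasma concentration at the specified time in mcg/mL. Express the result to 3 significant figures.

0.209 mcg/mL

C₀ = Dose / Vd = 1070 / 372 = 2.876 mg/L
C = C₀ · e^(−k·t) = 2.876 × e^(−0.02150 × 122)
  = 2.876 × 0.07258 = 0.2087 mg/L
(0.2087 mg/L = 0.2087 mcg/mL)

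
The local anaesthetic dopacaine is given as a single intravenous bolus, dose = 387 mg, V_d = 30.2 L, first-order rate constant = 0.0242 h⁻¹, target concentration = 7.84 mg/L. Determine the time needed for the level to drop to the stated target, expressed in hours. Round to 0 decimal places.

20 h

C₀ = Dose / Vd = 387.0 / 30.2 = 12.81 mg/L
t = ln(C₀ / C) / k = ln(12.81 / 7.84) / 0.02420
  = ln(1.634) / 0.02420 = 0.4910 / 0.02420 = 20.29 h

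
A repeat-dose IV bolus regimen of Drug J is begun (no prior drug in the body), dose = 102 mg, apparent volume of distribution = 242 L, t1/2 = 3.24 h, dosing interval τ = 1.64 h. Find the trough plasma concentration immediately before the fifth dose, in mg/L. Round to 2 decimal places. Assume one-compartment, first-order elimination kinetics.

C₀ per dose = Dose / Vd = 102 / 242 = 0.4215 mg/L
k = ln2 / t½ = 0.693147 / 3.24 = 0.2139 h⁻¹
Fraction remaining after one interval: r = e^(−kτ) = e^(−0.2139 × 1.64) = 0.7041
Before dose 5, 4 doses have been given (aged 1τ, 2τ, 3τ, 4τ).
C_trough = C₀ × (r + r² + … + r^4) = C₀ × r(1−r^4)/(1−r)
        = 0.4215 × 0.7041 × (1 − 0.2458) / (1 − 0.7041) = 0.7564 mg/L

0.76 mg/L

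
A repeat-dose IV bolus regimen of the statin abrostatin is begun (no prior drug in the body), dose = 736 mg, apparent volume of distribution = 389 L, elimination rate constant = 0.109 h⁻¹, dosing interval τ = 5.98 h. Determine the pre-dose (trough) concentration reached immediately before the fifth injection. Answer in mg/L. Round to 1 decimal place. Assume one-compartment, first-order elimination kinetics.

C₀ per dose = Dose / Vd = 736 / 389 = 1.892 mg/L
Fraction remaining after one interval: r = e^(−kτ) = e^(−0.1090 × 5.98) = 0.5211
Before dose 5, 4 doses have been given (aged 1τ, 2τ, 3τ, 4τ).
C_trough = C₀ × (r + r² + … + r^4) = C₀ × r(1−r^4)/(1−r)
        = 1.892 × 0.5211 × (1 − 0.07374) / (1 − 0.5211) = 1.907 mg/L

1.9 mg/L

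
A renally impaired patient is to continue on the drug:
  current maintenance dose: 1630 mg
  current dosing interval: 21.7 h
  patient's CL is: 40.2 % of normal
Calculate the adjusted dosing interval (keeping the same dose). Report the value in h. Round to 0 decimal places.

54 h

To keep the same average steady-state level, dosing rate must scale with clearance.
CL ratio = 40.2 / 100 = 0.4020
New interval (same dose) = 21.7 / 0.4020 = 53.98 h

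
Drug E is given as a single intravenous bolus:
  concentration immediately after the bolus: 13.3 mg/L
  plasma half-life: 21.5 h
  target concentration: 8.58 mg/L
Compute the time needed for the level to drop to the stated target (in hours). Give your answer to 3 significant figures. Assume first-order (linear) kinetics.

13.6 h

k = ln2 / t½ = 0.693147 / 21.5 = 0.03224 h⁻¹
t = ln(C₀ / C) / k = ln(13.30 / 8.58) / 0.03224
  = ln(1.550) / 0.03224 = 0.4383 / 0.03224 = 13.59 h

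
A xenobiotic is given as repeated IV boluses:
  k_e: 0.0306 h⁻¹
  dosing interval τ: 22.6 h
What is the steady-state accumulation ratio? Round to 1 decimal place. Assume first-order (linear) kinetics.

e^(−kτ) = e^(−0.03060 × 22.6) = 0.5008
Accumulation ratio R = 1 / (1 − e^(−kτ)) = 1 / (1 − 0.5008) = 2.003

2.0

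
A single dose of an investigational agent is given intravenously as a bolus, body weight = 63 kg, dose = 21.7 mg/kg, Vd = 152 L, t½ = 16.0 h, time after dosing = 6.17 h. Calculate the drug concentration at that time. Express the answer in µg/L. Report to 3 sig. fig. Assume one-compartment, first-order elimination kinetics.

6880 µg/L

Total dose = 21.7 × 63 = 1367 mg
C₀ = Dose / Vd = 1367 / 152 = 8.993 mg/L
k = ln2 / t½ = 0.693147 / 16.0 = 0.04332 h⁻¹
C = C₀ · e^(−k·t) = 8.993 × e^(−0.04332 × 6.17)
  = 8.993 × 0.7655 = 6.884 mg/L
Convert: 6.884 mg/L × 1000 = 6884 µg/L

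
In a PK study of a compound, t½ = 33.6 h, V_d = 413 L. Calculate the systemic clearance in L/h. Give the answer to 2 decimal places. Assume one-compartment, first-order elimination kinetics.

8.52 L/h

k = ln2 / t½ = 0.693147 / 33.6 = 0.02063 h⁻¹
CL = k × Vd = 0.02063 × 413 = 8.520 L/h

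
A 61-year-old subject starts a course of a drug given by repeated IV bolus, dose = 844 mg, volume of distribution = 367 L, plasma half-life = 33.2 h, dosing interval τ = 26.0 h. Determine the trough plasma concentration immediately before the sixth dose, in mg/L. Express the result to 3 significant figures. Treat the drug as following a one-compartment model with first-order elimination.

2.98 mg/L

C₀ per dose = Dose / Vd = 844 / 367 = 2.300 mg/L
k = ln2 / t½ = 0.693147 / 33.2 = 0.02088 h⁻¹
Fraction remaining after one interval: r = e^(−kτ) = e^(−0.02088 × 26.0) = 0.5811
Before dose 6, 5 doses have been given (aged 1τ, 2τ, 3τ, 4τ, 5τ).
C_trough = C₀ × (r + r² + … + r^5) = C₀ × r(1−r^5)/(1−r)
        = 2.300 × 0.5811 × (1 − 0.06626) / (1 − 0.5811) = 2.979 mg/L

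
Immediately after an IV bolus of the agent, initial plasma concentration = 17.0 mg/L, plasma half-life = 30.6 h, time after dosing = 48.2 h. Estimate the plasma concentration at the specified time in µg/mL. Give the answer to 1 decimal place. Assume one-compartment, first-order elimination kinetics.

k = ln2 / t½ = 0.693147 / 30.6 = 0.02265 h⁻¹
C = C₀ · e^(−k·t) = 17.00 × e^(−0.02265 × 48.2)
  = 17.00 × 0.3356 = 5.705 mg/L
(5.705 mg/L = 5.705 µg/mL)

5.7 µg/mL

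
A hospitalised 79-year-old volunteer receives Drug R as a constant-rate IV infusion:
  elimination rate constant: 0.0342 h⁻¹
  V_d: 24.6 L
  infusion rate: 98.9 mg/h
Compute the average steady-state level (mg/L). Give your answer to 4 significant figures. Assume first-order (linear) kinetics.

CL = k × Vd = 0.03420 × 24.6 = 0.8413 L/h
At steady state Css = R₀ / CL = 98.9 / 0.8413 = 117.6 mg/L

117.6 mg/L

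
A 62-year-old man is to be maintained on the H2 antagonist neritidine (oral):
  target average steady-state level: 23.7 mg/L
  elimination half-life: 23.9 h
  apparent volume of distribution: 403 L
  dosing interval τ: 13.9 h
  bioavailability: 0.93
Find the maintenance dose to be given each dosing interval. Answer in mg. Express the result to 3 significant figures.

k = ln2 / t½ = 0.693147 / 23.9 = 0.02900 h⁻¹
CL = k × Vd = 0.02900 × 403 = 11.69 L/h
At steady state, F × (Dose/τ) = Css × CL.
Dose = Css × CL × τ / F = 23.7 × 11.69 × 13.9 / 0.93 = 4141 mg

4140 mg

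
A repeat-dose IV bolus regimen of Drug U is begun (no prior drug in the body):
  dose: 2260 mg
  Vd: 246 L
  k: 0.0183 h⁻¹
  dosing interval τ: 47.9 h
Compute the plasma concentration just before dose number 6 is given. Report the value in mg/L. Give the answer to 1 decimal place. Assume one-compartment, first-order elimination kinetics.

C₀ per dose = Dose / Vd = 2260 / 246 = 9.187 mg/L
Fraction remaining after one interval: r = e^(−kτ) = e^(−0.01830 × 47.9) = 0.4162
Before dose 6, 5 doses have been given (aged 1τ, 2τ, 3τ, 4τ, 5τ).
C_trough = C₀ × (r + r² + … + r^5) = C₀ × r(1−r^5)/(1−r)
        = 9.187 × 0.4162 × (1 − 0.01249) / (1 − 0.4162) = 6.468 mg/L

6.5 mg/L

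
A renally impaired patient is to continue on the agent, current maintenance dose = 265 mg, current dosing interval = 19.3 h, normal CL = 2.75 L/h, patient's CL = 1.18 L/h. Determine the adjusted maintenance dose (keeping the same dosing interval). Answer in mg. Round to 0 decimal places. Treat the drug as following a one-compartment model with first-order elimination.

To keep the same average steady-state level, dosing rate must scale with clearance.
CL ratio = 1.18 / 2.75 = 0.4291
New dose (same interval) = 265 × 0.4291 = 113.7 mg

114 mg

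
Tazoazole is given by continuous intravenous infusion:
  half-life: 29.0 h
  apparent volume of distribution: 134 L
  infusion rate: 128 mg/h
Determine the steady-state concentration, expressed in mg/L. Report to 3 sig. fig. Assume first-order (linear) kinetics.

k = ln2 / t½ = 0.693147 / 29.0 = 0.02390 h⁻¹
CL = k × Vd = 0.02390 × 134 = 3.203 L/h
At steady state Css = R₀ / CL = 128 / 3.203 = 39.96 mg/L

40.0 mg/L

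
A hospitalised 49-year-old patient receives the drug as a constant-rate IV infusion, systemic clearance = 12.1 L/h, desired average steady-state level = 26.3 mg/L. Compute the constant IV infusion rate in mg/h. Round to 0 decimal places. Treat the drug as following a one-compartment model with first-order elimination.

At steady state, infusion rate R₀ = Css × CL = 26.3 × 12.10 = 318.2 mg/h

318 mg/h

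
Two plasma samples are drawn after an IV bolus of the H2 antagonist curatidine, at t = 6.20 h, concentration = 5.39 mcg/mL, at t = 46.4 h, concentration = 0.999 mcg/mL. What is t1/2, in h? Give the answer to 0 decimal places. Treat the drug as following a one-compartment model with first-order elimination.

17 h

k = ln(C₁/C₂) / (t₂ − t₁) = ln(5.39/0.999) / (46.4 − 6.20)
  = 1.686 / 40.20 = 0.04194 h⁻¹
t½ = ln2 / k = 0.693147 / 0.04194 = 16.53 h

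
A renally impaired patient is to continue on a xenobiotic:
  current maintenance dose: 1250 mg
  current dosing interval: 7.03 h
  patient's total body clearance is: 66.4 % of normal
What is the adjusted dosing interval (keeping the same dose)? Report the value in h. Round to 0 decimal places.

11 h

To keep the same average steady-state level, dosing rate must scale with clearance.
CL ratio = 66.4 / 100 = 0.6640
New interval (same dose) = 7.03 / 0.6640 = 10.59 h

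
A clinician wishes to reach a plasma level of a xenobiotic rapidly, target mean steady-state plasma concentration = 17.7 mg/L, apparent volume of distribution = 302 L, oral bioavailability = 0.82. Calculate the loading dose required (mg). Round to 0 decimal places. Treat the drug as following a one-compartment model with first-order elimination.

6519 mg

LD = Css × Vd / F = 17.7 × 302 / 0.82 = 6519 mg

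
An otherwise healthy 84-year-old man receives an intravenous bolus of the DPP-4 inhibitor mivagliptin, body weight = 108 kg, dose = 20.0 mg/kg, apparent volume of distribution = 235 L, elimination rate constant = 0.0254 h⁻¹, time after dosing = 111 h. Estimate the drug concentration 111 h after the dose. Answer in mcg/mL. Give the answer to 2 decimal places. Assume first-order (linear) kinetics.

Total dose = 20.0 × 108 = 2160 mg
C₀ = Dose / Vd = 2160 / 235 = 9.191 mg/L
C = C₀ · e^(−k·t) = 9.191 × e^(−0.02540 × 111)
  = 9.191 × 0.05964 = 0.5482 mg/L
(0.5482 mg/L = 0.5482 mcg/mL)

0.55 mcg/mL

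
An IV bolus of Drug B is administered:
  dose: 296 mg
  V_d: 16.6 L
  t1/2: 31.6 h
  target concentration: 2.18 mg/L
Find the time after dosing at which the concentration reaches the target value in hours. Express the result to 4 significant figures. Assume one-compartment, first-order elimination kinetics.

95.81 h

C₀ = Dose / Vd = 296.0 / 16.6 = 17.83 mg/L
k = ln2 / t½ = 0.693147 / 31.6 = 0.02194 h⁻¹
t = ln(C₀ / C) / k = ln(17.83 / 2.18) / 0.02194
  = ln(8.179) / 0.02194 = 2.102 / 0.02194 = 95.81 h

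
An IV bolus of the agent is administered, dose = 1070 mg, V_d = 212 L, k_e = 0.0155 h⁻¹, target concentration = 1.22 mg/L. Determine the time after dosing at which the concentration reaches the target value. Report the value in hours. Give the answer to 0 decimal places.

92 h

C₀ = Dose / Vd = 1070 / 212 = 5.047 mg/L
t = ln(C₀ / C) / k = ln(5.047 / 1.22) / 0.01550
  = ln(4.137) / 0.01550 = 1.420 / 0.01550 = 91.61 h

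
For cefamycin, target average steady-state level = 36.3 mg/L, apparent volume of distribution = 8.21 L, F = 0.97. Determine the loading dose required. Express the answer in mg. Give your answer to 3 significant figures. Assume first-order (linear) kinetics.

LD = Css × Vd / F = 36.3 × 8.21 / 0.97 = 307.2 mg

307 mg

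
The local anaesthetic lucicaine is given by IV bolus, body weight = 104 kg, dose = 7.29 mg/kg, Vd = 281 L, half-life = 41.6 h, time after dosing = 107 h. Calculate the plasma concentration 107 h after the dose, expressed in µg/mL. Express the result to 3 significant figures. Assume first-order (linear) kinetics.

0.454 µg/mL

Total dose = 7.29 × 104 = 758.2 mg
C₀ = Dose / Vd = 758.2 / 281 = 2.698 mg/L
k = ln2 / t½ = 0.693147 / 41.6 = 0.01666 h⁻¹
C = C₀ · e^(−k·t) = 2.698 × e^(−0.01666 × 107)
  = 2.698 × 0.1682 = 0.4538 mg/L
(0.4538 mg/L = 0.4538 µg/mL)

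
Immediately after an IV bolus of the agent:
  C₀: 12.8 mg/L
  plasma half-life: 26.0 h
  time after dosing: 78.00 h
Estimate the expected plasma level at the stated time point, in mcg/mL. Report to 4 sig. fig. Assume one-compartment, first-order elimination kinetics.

1.600 mcg/mL

k = ln2 / t½ = 0.693147 / 26.0 = 0.02666 h⁻¹
t / t½ = 78.00 / 26.0 = 3 half-lives
C = C₀ × (1/2)^3 = 12.80 × 0.1250 = 1.600 mg/L
(1.600 mg/L = 1.600 mcg/mL)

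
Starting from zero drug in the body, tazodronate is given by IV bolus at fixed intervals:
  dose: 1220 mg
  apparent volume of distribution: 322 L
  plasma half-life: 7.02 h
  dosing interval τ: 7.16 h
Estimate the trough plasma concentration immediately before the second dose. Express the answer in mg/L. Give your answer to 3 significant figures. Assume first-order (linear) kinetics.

C₀ per dose = Dose / Vd = 1220 / 322 = 3.789 mg/L
k = ln2 / t½ = 0.693147 / 7.02 = 0.09874 h⁻¹
Fraction remaining after one interval: r = e^(−kτ) = e^(−0.09874 × 7.16) = 0.4931
Before dose 2, 1 dose has been given (aged 1τ).
C_trough = C₀ × r = 3.789 × 0.4931 = 1.868 mg/L

1.87 mg/L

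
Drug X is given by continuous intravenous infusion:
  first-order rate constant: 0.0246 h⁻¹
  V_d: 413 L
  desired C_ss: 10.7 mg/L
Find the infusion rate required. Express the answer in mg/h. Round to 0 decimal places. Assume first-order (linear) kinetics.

109 mg/h

CL = k × Vd = 0.02460 × 413 = 10.16 L/h
At steady state, infusion rate R₀ = Css × CL = 10.7 × 10.16 = 108.7 mg/h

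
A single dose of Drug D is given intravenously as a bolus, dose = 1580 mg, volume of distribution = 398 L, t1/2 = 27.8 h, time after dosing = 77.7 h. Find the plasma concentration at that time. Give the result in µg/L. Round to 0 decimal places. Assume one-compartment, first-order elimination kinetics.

572 µg/L

C₀ = Dose / Vd = 1580 / 398 = 3.970 mg/L
k = ln2 / t½ = 0.693147 / 27.8 = 0.02493 h⁻¹
C = C₀ · e^(−k·t) = 3.970 × e^(−0.02493 × 77.7)
  = 3.970 × 0.1441 = 0.5721 mg/L
Convert: 0.5721 mg/L × 1000 = 572.1 µg/L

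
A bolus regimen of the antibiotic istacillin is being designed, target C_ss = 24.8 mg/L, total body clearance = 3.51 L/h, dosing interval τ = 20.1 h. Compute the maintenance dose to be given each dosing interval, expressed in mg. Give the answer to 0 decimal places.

1750 mg

At steady state, Dose/τ = Css × CL.
Dose = Css × CL × τ = 24.8 × 3.510 × 20.1 = 1750 mg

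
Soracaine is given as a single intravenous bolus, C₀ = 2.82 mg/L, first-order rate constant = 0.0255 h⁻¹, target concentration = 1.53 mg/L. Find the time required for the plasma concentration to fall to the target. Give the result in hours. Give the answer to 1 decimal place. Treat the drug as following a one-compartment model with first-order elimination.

t = ln(C₀ / C) / k = ln(2.820 / 1.53) / 0.02550
  = ln(1.843) / 0.02550 = 0.6114 / 0.02550 = 23.98 h

24.0 h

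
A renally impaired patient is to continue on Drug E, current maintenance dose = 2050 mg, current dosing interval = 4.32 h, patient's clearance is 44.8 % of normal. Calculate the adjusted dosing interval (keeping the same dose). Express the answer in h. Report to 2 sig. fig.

9.6 h

To keep the same average steady-state level, dosing rate must scale with clearance.
CL ratio = 44.8 / 100 = 0.4480
New interval (same dose) = 4.32 / 0.4480 = 9.643 h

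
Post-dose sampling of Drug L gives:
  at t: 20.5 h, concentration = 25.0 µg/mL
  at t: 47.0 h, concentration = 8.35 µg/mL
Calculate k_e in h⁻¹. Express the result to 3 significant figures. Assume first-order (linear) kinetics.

k = ln(C₁/C₂) / (t₂ − t₁) = ln(25.0/8.35) / (47.0 − 20.5)
  = 1.097 / 26.50 = 0.04140 h⁻¹

0.0414 h⁻¹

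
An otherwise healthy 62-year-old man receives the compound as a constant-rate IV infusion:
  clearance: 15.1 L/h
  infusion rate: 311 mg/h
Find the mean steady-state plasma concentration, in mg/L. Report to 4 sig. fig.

At steady state Css = R₀ / CL = 311 / 15.10 = 20.60 mg/L

20.60 mg/L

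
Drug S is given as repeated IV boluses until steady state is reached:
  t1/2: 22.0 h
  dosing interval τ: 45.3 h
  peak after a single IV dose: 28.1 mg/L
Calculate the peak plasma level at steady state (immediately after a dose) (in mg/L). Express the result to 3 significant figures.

37.0 mg/L

k = ln2 / t½ = 0.693147 / 22.0 = 0.03151 h⁻¹
e^(−kτ) = e^(−0.03151 × 45.3) = 0.2399
Accumulation ratio R = 1 / (1 − e^(−kτ)) = 1 / (1 − 0.2399) = 1.316
Steady-state peak = C₀ × R = 28.1 × 1.316 = 36.98 mg/L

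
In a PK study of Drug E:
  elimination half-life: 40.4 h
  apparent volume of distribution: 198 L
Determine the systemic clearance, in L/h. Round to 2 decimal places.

3.40 L/h

k = ln2 / t½ = 0.693147 / 40.4 = 0.01716 h⁻¹
CL = k × Vd = 0.01716 × 198 = 3.398 L/h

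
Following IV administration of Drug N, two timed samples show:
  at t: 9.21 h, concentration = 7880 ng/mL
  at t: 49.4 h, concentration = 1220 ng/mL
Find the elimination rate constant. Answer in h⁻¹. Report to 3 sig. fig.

0.0464 h⁻¹

k = ln(C₁/C₂) / (t₂ − t₁) = ln(7880/1220) / (49.4 − 9.21)
  = 1.865 / 40.19 = 0.04640 h⁻¹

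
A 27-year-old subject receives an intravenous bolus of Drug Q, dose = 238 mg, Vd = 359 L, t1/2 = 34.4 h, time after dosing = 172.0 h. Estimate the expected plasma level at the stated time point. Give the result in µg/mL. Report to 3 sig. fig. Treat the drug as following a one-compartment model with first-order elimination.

0.0207 µg/mL

C₀ = Dose / Vd = 238.0 / 359 = 0.6630 mg/L
k = ln2 / t½ = 0.693147 / 34.4 = 0.02015 h⁻¹
t / t½ = 172.0 / 34.4 = 5 half-lives
C = C₀ × (1/2)^5 = 0.6630 × 0.03125 = 0.02072 mg/L
(0.02072 mg/L = 0.02072 µg/mL)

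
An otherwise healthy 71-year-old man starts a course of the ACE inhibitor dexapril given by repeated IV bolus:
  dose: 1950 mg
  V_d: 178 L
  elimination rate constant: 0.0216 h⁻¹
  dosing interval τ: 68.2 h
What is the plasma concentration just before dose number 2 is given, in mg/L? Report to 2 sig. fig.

C₀ per dose = Dose / Vd = 1950 / 178 = 10.96 mg/L
Fraction remaining after one interval: r = e^(−kτ) = e^(−0.02160 × 68.2) = 0.2292
Before dose 2, 1 dose has been given (aged 1τ).
C_trough = C₀ × r = 10.96 × 0.2292 = 2.512 mg/L

2.5 mg/L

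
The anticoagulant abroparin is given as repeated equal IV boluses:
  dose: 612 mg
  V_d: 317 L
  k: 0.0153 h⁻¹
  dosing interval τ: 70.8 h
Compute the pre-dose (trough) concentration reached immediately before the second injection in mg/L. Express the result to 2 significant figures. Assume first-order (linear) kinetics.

C₀ per dose = Dose / Vd = 612 / 317 = 1.931 mg/L
Fraction remaining after one interval: r = e^(−kτ) = e^(−0.01530 × 70.8) = 0.3385
Before dose 2, 1 dose has been given (aged 1τ).
C_trough = C₀ × r = 1.931 × 0.3385 = 0.6536 mg/L

0.65 mg/L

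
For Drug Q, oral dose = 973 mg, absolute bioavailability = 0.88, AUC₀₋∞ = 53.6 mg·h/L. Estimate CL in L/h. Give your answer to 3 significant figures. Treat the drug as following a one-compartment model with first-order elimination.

16.0 L/h

CL = F·Dose / AUC = 0.88 × 973 / 53.6 = 15.97 L/h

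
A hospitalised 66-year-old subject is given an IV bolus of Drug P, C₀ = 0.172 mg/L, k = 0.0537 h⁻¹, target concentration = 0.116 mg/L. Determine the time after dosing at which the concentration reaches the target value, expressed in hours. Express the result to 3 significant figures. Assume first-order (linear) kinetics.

7.34 h

t = ln(C₀ / C) / k = ln(0.1720 / 0.116) / 0.05370
  = ln(1.483) / 0.05370 = 0.3941 / 0.05370 = 7.339 h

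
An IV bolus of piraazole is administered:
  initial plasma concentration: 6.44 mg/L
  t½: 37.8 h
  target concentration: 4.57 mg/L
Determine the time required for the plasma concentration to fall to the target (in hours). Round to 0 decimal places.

k = ln2 / t½ = 0.693147 / 37.8 = 0.01834 h⁻¹
t = ln(C₀ / C) / k = ln(6.440 / 4.57) / 0.01834
  = ln(1.409) / 0.01834 = 0.3429 / 0.01834 = 18.70 h

19 h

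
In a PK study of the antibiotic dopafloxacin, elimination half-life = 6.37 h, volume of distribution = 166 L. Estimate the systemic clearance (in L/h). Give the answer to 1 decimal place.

k = ln2 / t½ = 0.693147 / 6.37 = 0.1088 h⁻¹
CL = k × Vd = 0.1088 × 166 = 18.06 L/h

18.1 L/h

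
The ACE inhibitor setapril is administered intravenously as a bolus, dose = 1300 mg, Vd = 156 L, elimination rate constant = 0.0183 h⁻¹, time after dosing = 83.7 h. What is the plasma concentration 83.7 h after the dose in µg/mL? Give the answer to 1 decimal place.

1.8 µg/mL

C₀ = Dose / Vd = 1300 / 156 = 8.333 mg/L
C = C₀ · e^(−k·t) = 8.333 × e^(−0.01830 × 83.7)
  = 8.333 × 0.2162 = 1.802 mg/L
(1.802 mg/L = 1.802 µg/mL)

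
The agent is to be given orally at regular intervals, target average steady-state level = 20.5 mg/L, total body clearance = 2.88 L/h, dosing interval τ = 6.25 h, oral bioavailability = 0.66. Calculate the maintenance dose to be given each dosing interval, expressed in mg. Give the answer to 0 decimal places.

559 mg

At steady state, F × (Dose/τ) = Css × CL.
Dose = Css × CL × τ / F = 20.5 × 2.880 × 6.25 / 0.66 = 559.1 mg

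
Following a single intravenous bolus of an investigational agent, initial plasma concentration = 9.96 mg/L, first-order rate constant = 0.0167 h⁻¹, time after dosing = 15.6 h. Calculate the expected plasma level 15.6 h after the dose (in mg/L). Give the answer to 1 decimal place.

7.7 mg/L

C = C₀ · e^(−k·t) = 9.960 × e^(−0.01670 × 15.6)
  = 9.960 × 0.7707 = 7.676 mg/L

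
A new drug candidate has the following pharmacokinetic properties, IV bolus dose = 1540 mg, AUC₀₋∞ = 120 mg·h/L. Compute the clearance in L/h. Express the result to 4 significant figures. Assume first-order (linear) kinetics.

12.83 L/h

CL = Dose / AUC = 1540 / 120 = 12.83 L/h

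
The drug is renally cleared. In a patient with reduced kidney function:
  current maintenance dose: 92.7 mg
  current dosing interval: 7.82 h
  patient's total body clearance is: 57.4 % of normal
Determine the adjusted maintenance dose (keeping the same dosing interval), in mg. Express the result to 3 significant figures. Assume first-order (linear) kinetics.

53.2 mg

To keep the same average steady-state level, dosing rate must scale with clearance.
CL ratio = 57.4 / 100 = 0.5740
New dose (same interval) = 92.7 × 0.5740 = 53.21 mg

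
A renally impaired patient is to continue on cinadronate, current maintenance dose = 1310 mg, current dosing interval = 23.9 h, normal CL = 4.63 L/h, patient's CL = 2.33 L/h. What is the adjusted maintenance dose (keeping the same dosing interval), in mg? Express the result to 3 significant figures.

659 mg

To keep the same average steady-state level, dosing rate must scale with clearance.
CL ratio = 2.33 / 4.63 = 0.5032
New dose (same interval) = 1310 × 0.5032 = 659.2 mg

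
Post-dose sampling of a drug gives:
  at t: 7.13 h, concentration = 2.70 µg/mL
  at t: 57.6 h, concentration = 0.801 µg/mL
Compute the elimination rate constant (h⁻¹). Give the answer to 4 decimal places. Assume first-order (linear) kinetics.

0.0241 h⁻¹

k = ln(C₁/C₂) / (t₂ − t₁) = ln(2.70/0.801) / (57.6 − 7.13)
  = 1.215 / 50.47 = 0.02407 h⁻¹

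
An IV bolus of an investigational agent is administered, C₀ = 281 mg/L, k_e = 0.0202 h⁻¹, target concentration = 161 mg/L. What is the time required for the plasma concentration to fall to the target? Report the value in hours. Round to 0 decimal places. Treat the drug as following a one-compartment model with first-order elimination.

t = ln(C₀ / C) / k = ln(281.0 / 161) / 0.02020
  = ln(1.745) / 0.02020 = 0.5568 / 0.02020 = 27.56 h

28 h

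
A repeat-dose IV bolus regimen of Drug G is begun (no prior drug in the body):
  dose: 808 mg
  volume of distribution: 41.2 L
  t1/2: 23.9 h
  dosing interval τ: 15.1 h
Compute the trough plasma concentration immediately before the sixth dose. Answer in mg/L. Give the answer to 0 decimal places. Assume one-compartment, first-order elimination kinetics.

32 mg/L

C₀ per dose = Dose / Vd = 808 / 41.2 = 19.61 mg/L
k = ln2 / t½ = 0.693147 / 23.9 = 0.02900 h⁻¹
Fraction remaining after one interval: r = e^(−kτ) = e^(−0.02900 × 15.1) = 0.6454
Before dose 6, 5 doses have been given (aged 1τ, 2τ, 3τ, 4τ, 5τ).
C_trough = C₀ × (r + r² + … + r^5) = C₀ × r(1−r^5)/(1−r)
        = 19.61 × 0.6454 × (1 − 0.1120) / (1 − 0.6454) = 31.69 mg/L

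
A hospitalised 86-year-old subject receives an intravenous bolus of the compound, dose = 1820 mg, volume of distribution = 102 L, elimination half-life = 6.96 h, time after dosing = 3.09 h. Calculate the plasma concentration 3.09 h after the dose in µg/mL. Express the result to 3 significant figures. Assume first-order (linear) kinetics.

C₀ = Dose / Vd = 1820 / 102 = 17.84 mg/L
k = ln2 / t½ = 0.693147 / 6.96 = 0.09959 h⁻¹
C = C₀ · e^(−k·t) = 17.84 × e^(−0.09959 × 3.09)
  = 17.84 × 0.7351 = 13.11 mg/L
(13.11 mg/L = 13.11 µg/mL)

13.1 µg/mL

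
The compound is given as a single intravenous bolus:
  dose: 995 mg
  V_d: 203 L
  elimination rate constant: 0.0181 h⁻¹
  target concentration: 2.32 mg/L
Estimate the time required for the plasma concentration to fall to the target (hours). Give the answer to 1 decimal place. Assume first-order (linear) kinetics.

41.3 h

C₀ = Dose / Vd = 995.0 / 203 = 4.901 mg/L
t = ln(C₀ / C) / k = ln(4.901 / 2.32) / 0.01810
  = ln(2.113) / 0.01810 = 0.7481 / 0.01810 = 41.33 h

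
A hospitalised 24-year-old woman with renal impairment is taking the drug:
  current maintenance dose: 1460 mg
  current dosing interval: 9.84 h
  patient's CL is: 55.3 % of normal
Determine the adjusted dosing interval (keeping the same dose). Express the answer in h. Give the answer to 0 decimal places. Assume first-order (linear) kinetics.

To keep the same average steady-state level, dosing rate must scale with clearance.
CL ratio = 55.3 / 100 = 0.5530
New interval (same dose) = 9.84 / 0.5530 = 17.79 h

18 h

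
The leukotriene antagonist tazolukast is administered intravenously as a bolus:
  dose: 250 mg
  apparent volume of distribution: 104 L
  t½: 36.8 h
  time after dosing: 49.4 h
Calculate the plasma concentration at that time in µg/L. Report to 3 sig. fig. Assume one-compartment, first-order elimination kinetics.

948 µg/L

C₀ = Dose / Vd = 250.0 / 104 = 2.404 mg/L
k = ln2 / t½ = 0.693147 / 36.8 = 0.01884 h⁻¹
C = C₀ · e^(−k·t) = 2.404 × e^(−0.01884 × 49.4)
  = 2.404 × 0.3943 = 0.9479 mg/L
Convert: 0.9479 mg/L × 1000 = 947.9 µg/L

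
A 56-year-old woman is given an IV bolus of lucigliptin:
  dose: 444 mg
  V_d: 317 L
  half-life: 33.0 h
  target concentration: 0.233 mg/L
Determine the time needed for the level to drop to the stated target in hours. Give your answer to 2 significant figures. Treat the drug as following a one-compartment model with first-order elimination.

85 h

C₀ = Dose / Vd = 444.0 / 317 = 1.401 mg/L
k = ln2 / t½ = 0.693147 / 33.0 = 0.02100 h⁻¹
t = ln(C₀ / C) / k = ln(1.401 / 0.233) / 0.02100
  = ln(6.013) / 0.02100 = 1.794 / 0.02100 = 85.43 h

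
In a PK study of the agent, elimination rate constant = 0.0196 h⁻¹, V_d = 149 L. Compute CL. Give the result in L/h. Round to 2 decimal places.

2.92 L/h

CL = k × Vd = 0.0196 × 149 = 2.920 L/h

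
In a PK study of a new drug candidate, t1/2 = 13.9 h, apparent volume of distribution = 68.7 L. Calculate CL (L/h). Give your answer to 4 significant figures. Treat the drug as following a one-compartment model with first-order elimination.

3.426 L/h

k = ln2 / t½ = 0.693147 / 13.9 = 0.04987 h⁻¹
CL = k × Vd = 0.04987 × 68.7 = 3.426 L/h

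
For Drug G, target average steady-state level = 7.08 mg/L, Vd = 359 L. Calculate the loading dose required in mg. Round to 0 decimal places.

2542 mg

LD = Css × Vd = 7.08 × 359 = 2542 mg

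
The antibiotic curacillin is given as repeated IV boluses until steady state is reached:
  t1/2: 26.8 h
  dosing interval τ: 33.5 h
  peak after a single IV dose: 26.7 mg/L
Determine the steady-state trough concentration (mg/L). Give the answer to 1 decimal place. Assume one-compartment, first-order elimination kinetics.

19.4 mg/L

k = ln2 / t½ = 0.693147 / 26.8 = 0.02586 h⁻¹
e^(−kτ) = e^(−0.02586 × 33.5) = 0.4205
Accumulation ratio R = 1 / (1 − e^(−kτ)) = 1 / (1 − 0.4205) = 1.726
Steady-state trough = C₀ × R × e^(−kτ) = 26.7 × 1.726 × 0.4205 = 19.38 mg/L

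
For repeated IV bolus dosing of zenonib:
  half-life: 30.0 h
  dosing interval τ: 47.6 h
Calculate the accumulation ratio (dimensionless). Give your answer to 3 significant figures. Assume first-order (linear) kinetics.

k = ln2 / t½ = 0.693147 / 30.0 = 0.02310 h⁻¹
e^(−kτ) = e^(−0.02310 × 47.6) = 0.3330
Accumulation ratio R = 1 / (1 − e^(−kτ)) = 1 / (1 − 0.3330) = 1.499

1.50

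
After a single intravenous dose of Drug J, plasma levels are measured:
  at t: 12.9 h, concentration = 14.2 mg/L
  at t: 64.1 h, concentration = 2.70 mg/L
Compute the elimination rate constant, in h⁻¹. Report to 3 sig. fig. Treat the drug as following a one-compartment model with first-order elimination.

k = ln(C₁/C₂) / (t₂ − t₁) = ln(14.2/2.70) / (64.1 − 12.9)
  = 1.660 / 51.20 = 0.03242 h⁻¹

0.0324 h⁻¹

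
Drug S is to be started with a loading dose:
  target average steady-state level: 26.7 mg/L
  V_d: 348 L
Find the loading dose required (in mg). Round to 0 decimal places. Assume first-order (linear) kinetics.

9292 mg

LD = Css × Vd = 26.7 × 348 = 9292 mg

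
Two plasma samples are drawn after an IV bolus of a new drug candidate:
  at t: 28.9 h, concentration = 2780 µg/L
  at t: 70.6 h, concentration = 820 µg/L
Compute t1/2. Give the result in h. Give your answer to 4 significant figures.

23.67 h

k = ln(C₁/C₂) / (t₂ − t₁) = ln(2780/820) / (70.6 − 28.9)
  = 1.221 / 41.70 = 0.02928 h⁻¹
t½ = ln2 / k = 0.693147 / 0.02928 = 23.67 h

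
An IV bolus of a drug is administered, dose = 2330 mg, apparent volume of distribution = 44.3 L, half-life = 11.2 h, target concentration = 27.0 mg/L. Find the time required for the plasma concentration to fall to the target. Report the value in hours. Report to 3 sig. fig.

10.8 h

C₀ = Dose / Vd = 2330 / 44.3 = 52.60 mg/L
k = ln2 / t½ = 0.693147 / 11.2 = 0.06189 h⁻¹
t = ln(C₀ / C) / k = ln(52.60 / 27.0) / 0.06189
  = ln(1.948) / 0.06189 = 0.6668 / 0.06189 = 10.77 h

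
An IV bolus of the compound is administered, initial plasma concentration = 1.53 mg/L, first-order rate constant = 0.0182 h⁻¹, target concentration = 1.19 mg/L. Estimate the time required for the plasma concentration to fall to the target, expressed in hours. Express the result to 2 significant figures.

t = ln(C₀ / C) / k = ln(1.530 / 1.19) / 0.01820
  = ln(1.286) / 0.01820 = 0.2515 / 0.01820 = 13.82 h

14 h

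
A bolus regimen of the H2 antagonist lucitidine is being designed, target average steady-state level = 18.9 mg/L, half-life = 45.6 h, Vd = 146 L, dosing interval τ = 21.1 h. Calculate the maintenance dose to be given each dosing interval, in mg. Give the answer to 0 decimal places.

885 mg

k = ln2 / t½ = 0.693147 / 45.6 = 0.01520 h⁻¹
CL = k × Vd = 0.01520 × 146 = 2.219 L/h
At steady state, Dose/τ = Css × CL.
Dose = Css × CL × τ = 18.9 × 2.219 × 21.1 = 884.9 mg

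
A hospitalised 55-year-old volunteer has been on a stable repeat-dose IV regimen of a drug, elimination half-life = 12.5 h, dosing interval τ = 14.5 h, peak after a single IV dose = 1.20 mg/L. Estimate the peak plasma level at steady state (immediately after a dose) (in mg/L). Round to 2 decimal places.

k = ln2 / t½ = 0.693147 / 12.5 = 0.05545 h⁻¹
e^(−kτ) = e^(−0.05545 × 14.5) = 0.4475
Accumulation ratio R = 1 / (1 − e^(−kτ)) = 1 / (1 − 0.4475) = 1.810
Steady-state peak = C₀ × R = 1.20 × 1.810 = 2.172 mg/L

2.17 mg/L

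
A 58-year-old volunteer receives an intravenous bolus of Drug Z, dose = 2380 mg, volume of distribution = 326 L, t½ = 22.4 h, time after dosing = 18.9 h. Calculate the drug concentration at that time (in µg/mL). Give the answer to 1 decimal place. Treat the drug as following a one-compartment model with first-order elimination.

C₀ = Dose / Vd = 2380 / 326 = 7.301 mg/L
k = ln2 / t½ = 0.693147 / 22.4 = 0.03094 h⁻¹
C = C₀ · e^(−k·t) = 7.301 × e^(−0.03094 × 18.9)
  = 7.301 × 0.5572 = 4.068 mg/L
(4.068 mg/L = 4.068 µg/mL)

4.1 µg/mL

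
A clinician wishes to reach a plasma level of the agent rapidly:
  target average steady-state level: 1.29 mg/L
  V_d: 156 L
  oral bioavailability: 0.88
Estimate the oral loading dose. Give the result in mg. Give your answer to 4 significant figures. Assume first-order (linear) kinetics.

LD = Css × Vd / F = 1.29 × 156 / 0.88 = 228.7 mg

228.7 mg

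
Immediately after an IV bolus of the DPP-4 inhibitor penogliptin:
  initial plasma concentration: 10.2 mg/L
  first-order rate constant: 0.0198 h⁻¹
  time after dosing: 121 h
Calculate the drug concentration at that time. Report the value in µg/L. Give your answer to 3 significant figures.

929 µg/L

C = C₀ · e^(−k·t) = 10.20 × e^(−0.01980 × 121)
  = 10.20 × 0.09110 = 0.9292 mg/L
Convert: 0.9292 mg/L × 1000 = 929.2 µg/L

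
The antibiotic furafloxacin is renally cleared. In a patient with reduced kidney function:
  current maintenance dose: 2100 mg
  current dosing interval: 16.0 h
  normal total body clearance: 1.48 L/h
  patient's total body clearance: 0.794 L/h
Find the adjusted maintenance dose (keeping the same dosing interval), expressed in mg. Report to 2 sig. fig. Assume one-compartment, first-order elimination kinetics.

1100 mg

To keep the same average steady-state level, dosing rate must scale with clearance.
CL ratio = 0.794 / 1.48 = 0.5365
New dose (same interval) = 2100 × 0.5365 = 1127 mg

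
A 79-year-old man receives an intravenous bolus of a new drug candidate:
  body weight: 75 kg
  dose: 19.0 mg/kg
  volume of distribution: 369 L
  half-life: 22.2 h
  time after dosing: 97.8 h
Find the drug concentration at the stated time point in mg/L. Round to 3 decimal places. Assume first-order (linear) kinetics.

Total dose = 19.0 × 75 = 1425 mg
C₀ = Dose / Vd = 1425 / 369 = 3.862 mg/L
k = ln2 / t½ = 0.693147 / 22.2 = 0.03122 h⁻¹
C = C₀ · e^(−k·t) = 3.862 × e^(−0.03122 × 97.8)
  = 3.862 × 0.04720 = 0.1823 mg/L

0.182 mg/L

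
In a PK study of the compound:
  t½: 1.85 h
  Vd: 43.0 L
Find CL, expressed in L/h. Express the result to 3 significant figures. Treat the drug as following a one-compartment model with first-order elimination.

16.1 L/h

k = ln2 / t½ = 0.693147 / 1.85 = 0.3747 h⁻¹
CL = k × Vd = 0.3747 × 43.0 = 16.11 L/h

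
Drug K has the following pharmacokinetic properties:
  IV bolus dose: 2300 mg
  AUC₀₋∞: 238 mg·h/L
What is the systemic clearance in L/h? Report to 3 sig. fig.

CL = Dose / AUC = 2300 / 238 = 9.664 L/h

9.66 L/h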